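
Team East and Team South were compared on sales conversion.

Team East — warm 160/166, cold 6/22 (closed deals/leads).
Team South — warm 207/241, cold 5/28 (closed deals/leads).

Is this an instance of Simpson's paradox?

No

Warm: Team East 160/166 = 96.4%, Team South 207/241 = 85.9% → Team East
Cold: Team East 6/22 = 27.3%, Team South 5/28 = 17.9% → Team East
Overall: Team East 166/188 = 88.3%, Team South 212/269 = 78.8% → Team East
Team East wins overall and in every lead group — no reversal.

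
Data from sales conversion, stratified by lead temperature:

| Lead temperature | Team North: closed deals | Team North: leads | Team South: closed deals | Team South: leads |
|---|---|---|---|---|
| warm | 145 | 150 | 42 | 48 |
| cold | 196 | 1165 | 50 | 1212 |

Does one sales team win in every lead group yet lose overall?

No

Warm: Team North 145/150 = 96.7%, Team South 42/48 = 87.5% → Team North
Cold: Team North 196/1165 = 16.8%, Team South 50/1212 = 4.1% → Team North
Overall: Team North 341/1315 = 25.9%, Team South 92/1260 = 7.3% → Team North
Team North wins overall and in every lead group — no reversal.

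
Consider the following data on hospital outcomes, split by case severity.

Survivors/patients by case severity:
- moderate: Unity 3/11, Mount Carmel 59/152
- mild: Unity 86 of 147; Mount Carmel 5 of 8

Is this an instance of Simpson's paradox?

Yes

Moderate: Unity 3/11 = 27.3%, Mount Carmel 59/152 = 38.8% → Mount Carmel
Mild: Unity 86/147 = 58.5%, Mount Carmel 5/8 = 62.5% → Mount Carmel
Overall: Unity 89/158 = 56.3%, Mount Carmel 64/160 = 40.0% → Unity
Mount Carmel wins each case group but Unity wins overall — the comparison reverses. Mount Carmel's patients skew toward moderate, which has a lower base rate.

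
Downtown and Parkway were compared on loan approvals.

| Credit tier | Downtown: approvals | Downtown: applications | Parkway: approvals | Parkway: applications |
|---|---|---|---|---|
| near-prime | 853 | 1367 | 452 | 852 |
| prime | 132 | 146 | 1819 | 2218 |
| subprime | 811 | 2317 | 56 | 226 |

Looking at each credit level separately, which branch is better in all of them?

Near-prime: Downtown 853/1367 = 62.4%, Parkway 452/852 = 53.1% → Downtown
Prime: Downtown 132/146 = 90.4%, Parkway 1819/2218 = 82.0% → Downtown
Subprime: Downtown 811/2317 = 35.0%, Parkway 56/226 = 24.8% → Downtown
Downtown has the higher rate in all 3 groups.

Downtown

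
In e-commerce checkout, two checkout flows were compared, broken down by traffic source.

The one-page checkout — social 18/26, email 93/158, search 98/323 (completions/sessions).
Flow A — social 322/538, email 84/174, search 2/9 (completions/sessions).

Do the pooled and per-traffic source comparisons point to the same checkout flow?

No

Social: the one-page checkout 18/26 = 69.2%, Flow A 322/538 = 59.9% → the one-page checkout
Email: the one-page checkout 93/158 = 58.9%, Flow A 84/174 = 48.3% → the one-page checkout
Search: the one-page checkout 98/323 = 30.3%, Flow A 2/9 = 22.2% → the one-page checkout
Overall: the one-page checkout 209/507 = 41.2%, Flow A 408/721 = 56.6% → Flow A
The one-page checkout wins each traffic group but Flow A wins overall — the comparison reverses. The one-page checkout's sessions skew toward search, which has a lower base rate.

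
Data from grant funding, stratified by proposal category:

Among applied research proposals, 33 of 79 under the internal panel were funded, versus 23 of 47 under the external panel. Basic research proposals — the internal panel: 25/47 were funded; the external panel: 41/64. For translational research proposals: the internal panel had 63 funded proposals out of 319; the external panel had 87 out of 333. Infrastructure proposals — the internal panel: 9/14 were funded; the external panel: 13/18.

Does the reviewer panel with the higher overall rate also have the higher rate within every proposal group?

Applied research: the internal panel 33/79 = 41.8%, the external panel 23/47 = 48.9% → the external panel
Basic research: the internal panel 25/47 = 53.2%, the external panel 41/64 = 64.1% → the external panel
Translational research: the internal panel 63/319 = 19.7%, the external panel 87/333 = 26.1% → the external panel
Infrastructure: the internal panel 9/14 = 64.3%, the external panel 13/18 = 72.2% → the external panel
Overall: the internal panel 130/459 = 28.3%, the external panel 164/462 = 35.5% → the external panel
The external panel wins overall and in every proposal group — no reversal.

Yes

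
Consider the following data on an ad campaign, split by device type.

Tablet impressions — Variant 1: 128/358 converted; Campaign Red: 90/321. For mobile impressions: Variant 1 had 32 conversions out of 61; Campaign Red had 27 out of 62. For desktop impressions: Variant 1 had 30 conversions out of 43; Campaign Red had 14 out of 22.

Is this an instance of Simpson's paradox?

No

Tablet: Variant 1 128/358 = 35.8%, Campaign Red 90/321 = 28.0% → Variant 1
Mobile: Variant 1 32/61 = 52.5%, Campaign Red 27/62 = 43.5% → Variant 1
Desktop: Variant 1 30/43 = 69.8%, Campaign Red 14/22 = 63.6% → Variant 1
Overall: Variant 1 190/462 = 41.1%, Campaign Red 131/405 = 32.3% → Variant 1
Variant 1 wins overall and in every device group — no reversal.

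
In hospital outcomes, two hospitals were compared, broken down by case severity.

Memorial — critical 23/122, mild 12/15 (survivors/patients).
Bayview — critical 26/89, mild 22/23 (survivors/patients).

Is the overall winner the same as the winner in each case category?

Critical: Memorial 23/122 = 18.9%, Bayview 26/89 = 29.2% → Bayview
Mild: Memorial 12/15 = 80.0%, Bayview 22/23 = 95.7% → Bayview
Overall: Memorial 35/137 = 25.5%, Bayview 48/112 = 42.9% → Bayview
Bayview wins overall and in every case group — no reversal.

Yes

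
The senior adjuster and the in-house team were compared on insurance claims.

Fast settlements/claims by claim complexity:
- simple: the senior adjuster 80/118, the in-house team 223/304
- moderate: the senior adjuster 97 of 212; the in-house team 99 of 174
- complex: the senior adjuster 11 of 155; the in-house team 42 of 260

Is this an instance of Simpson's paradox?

No

Simple: the senior adjuster 80/118 = 67.8%, the in-house team 223/304 = 73.4% → the in-house team
Moderate: the senior adjuster 97/212 = 45.8%, the in-house team 99/174 = 56.9% → the in-house team
Complex: the senior adjuster 11/155 = 7.1%, the in-house team 42/260 = 16.2% → the in-house team
Overall: the senior adjuster 188/485 = 38.8%, the in-house team 364/738 = 49.3% → the in-house team
The in-house team wins overall and in every claim group — no reversal.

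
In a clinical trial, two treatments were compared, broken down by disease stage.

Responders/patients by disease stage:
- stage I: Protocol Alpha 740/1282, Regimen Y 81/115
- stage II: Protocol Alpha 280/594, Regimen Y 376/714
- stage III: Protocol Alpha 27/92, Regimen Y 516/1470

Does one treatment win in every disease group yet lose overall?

Yes

Stage I: Protocol Alpha 740/1282 = 57.7%, Regimen Y 81/115 = 70.4% → Regimen Y
Stage II: Protocol Alpha 280/594 = 47.1%, Regimen Y 376/714 = 52.7% → Regimen Y
Stage III: Protocol Alpha 27/92 = 29.3%, Regimen Y 516/1470 = 35.1% → Regimen Y
Overall: Protocol Alpha 1047/1968 = 53.2%, Regimen Y 973/2299 = 42.3% → Protocol Alpha
Regimen Y wins each disease group but Protocol Alpha wins overall — the comparison reverses. Regimen Y's patients skew toward stage III, which has a lower base rate.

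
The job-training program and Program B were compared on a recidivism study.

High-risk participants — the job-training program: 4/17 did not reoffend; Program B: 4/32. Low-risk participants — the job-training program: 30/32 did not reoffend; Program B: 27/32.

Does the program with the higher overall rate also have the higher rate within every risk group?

Yes

High-risk: the job-training program 4/17 = 23.5%, Program B 4/32 = 12.5% → the job-training program
Low-risk: the job-training program 30/32 = 93.8%, Program B 27/32 = 84.4% → the job-training program
Overall: the job-training program 34/49 = 69.4%, Program B 31/64 = 48.4% → the job-training program
The job-training program wins overall and in every risk group — no reversal.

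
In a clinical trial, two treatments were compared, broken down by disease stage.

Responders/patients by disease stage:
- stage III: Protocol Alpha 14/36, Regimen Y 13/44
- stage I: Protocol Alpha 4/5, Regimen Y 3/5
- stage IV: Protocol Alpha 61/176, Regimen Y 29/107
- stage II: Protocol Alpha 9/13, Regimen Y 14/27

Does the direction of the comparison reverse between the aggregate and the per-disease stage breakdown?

No

Stage III: Protocol Alpha 14/36 = 38.9%, Regimen Y 13/44 = 29.5% → Protocol Alpha
Stage I: Protocol Alpha 4/5 = 80.0%, Regimen Y 3/5 = 60.0% → Protocol Alpha
Stage IV: Protocol Alpha 61/176 = 34.7%, Regimen Y 29/107 = 27.1% → Protocol Alpha
Stage II: Protocol Alpha 9/13 = 69.2%, Regimen Y 14/27 = 51.9% → Protocol Alpha
Overall: Protocol Alpha 88/230 = 38.3%, Regimen Y 59/183 = 32.2% → Protocol Alpha
Protocol Alpha wins overall and in every disease group — no reversal.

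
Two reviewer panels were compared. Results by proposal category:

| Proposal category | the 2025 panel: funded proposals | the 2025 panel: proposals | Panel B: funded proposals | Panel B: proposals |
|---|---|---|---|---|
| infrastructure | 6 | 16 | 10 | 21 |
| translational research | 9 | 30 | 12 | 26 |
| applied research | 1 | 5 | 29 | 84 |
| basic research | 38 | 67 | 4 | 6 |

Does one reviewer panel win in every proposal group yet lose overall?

Yes

Infrastructure: the 2025 panel 6/16 = 37.5%, Panel B 10/21 = 47.6% → Panel B
Translational research: the 2025 panel 9/30 = 30.0%, Panel B 12/26 = 46.2% → Panel B
Applied research: the 2025 panel 1/5 = 20.0%, Panel B 29/84 = 34.5% → Panel B
Basic research: the 2025 panel 38/67 = 56.7%, Panel B 4/6 = 66.7% → Panel B
Overall: the 2025 panel 54/118 = 45.8%, Panel B 55/137 = 40.1% → the 2025 panel
Panel B wins each proposal group but the 2025 panel wins overall — the comparison reverses. Panel B's proposals skew toward applied research, which has a lower base rate.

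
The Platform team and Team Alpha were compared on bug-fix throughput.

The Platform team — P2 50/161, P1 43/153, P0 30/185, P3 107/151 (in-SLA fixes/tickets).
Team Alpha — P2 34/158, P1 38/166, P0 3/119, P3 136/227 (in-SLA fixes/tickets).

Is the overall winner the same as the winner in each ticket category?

P2: the Platform team 50/161 = 31.1%, Team Alpha 34/158 = 21.5% → the Platform team
P1: the Platform team 43/153 = 28.1%, Team Alpha 38/166 = 22.9% → the Platform team
P0: the Platform team 30/185 = 16.2%, Team Alpha 3/119 = 2.5% → the Platform team
P3: the Platform team 107/151 = 70.9%, Team Alpha 136/227 = 59.9% → the Platform team
Overall: the Platform team 230/650 = 35.4%, Team Alpha 211/670 = 31.5% → the Platform team
The Platform team wins overall and in every ticket group — no reversal.

Yes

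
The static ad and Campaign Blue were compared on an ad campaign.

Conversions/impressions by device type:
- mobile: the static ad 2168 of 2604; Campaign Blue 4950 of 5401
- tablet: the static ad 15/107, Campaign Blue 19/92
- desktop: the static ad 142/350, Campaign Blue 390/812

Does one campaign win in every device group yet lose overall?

No

Mobile: the static ad 2168/2604 = 83.3%, Campaign Blue 4950/5401 = 91.6% → Campaign Blue
Tablet: the static ad 15/107 = 14.0%, Campaign Blue 19/92 = 20.7% → Campaign Blue
Desktop: the static ad 142/350 = 40.6%, Campaign Blue 390/812 = 48.0% → Campaign Blue
Overall: the static ad 2325/3061 = 76.0%, Campaign Blue 5359/6305 = 85.0% → Campaign Blue
Campaign Blue wins overall and in every device group — no reversal.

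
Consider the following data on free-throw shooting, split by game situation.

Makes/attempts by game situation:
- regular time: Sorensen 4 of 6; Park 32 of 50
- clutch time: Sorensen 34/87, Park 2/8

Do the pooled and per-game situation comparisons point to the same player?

Regular time: Sorensen 4/6 = 66.7%, Park 32/50 = 64.0% → Sorensen
Clutch time: Sorensen 34/87 = 39.1%, Park 2/8 = 25.0% → Sorensen
Overall: Sorensen 38/93 = 40.9%, Park 34/58 = 58.6% → Park
Sorensen wins each game group but Park wins overall — the comparison reverses. Sorensen's attempts skew toward clutch time, which has a lower base rate.

No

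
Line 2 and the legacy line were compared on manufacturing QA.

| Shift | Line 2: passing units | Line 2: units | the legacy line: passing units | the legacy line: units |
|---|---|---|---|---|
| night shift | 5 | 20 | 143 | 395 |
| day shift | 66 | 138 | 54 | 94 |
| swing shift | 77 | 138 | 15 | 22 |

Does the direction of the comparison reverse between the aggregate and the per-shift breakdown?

Yes

Night shift: Line 2 5/20 = 25.0%, the legacy line 143/395 = 36.2% → the legacy line
Day shift: Line 2 66/138 = 47.8%, the legacy line 54/94 = 57.4% → the legacy line
Swing shift: Line 2 77/138 = 55.8%, the legacy line 15/22 = 68.2% → the legacy line
Overall: Line 2 148/296 = 50.0%, the legacy line 212/511 = 41.5% → Line 2
The legacy line wins each shift group but Line 2 wins overall — the comparison reverses. The legacy line's units skew toward night shift, which has a lower base rate.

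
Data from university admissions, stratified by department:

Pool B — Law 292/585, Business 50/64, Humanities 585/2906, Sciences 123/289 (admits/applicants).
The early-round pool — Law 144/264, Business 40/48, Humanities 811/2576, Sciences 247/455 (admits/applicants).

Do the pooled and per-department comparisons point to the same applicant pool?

Law: Pool B 292/585 = 49.9%, the early-round pool 144/264 = 54.5% → the early-round pool
Business: Pool B 50/64 = 78.1%, the early-round pool 40/48 = 83.3% → the early-round pool
Humanities: Pool B 585/2906 = 20.1%, the early-round pool 811/2576 = 31.5% → the early-round pool
Sciences: Pool B 123/289 = 42.6%, the early-round pool 247/455 = 54.3% → the early-round pool
Overall: Pool B 1050/3844 = 27.3%, the early-round pool 1242/3343 = 37.2% → the early-round pool
The early-round pool wins overall and in every department group — no reversal.

Yes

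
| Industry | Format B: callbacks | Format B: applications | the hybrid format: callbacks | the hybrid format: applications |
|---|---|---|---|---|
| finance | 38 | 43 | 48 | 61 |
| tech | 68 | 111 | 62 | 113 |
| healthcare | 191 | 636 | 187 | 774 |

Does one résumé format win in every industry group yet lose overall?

Finance: Format B 38/43 = 88.4%, the hybrid format 48/61 = 78.7% → Format B
Tech: Format B 68/111 = 61.3%, the hybrid format 62/113 = 54.9% → Format B
Healthcare: Format B 191/636 = 30.0%, the hybrid format 187/774 = 24.2% → Format B
Overall: Format B 297/790 = 37.6%, the hybrid format 297/948 = 31.3% → Format B
Format B wins overall and in every industry group — no reversal.

No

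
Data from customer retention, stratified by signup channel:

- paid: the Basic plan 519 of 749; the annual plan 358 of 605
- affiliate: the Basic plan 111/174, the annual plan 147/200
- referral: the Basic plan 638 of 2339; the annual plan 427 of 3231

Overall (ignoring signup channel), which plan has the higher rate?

the Basic plan

Paid: the Basic plan 519/749 = 69.3%, the annual plan 358/605 = 59.2% → the Basic plan
Affiliate: the Basic plan 111/174 = 63.8%, the annual plan 147/200 = 73.5% → the annual plan
Referral: the Basic plan 638/2339 = 27.3%, the annual plan 427/3231 = 13.2% → the Basic plan
Overall: the Basic plan 1268/3262 = 38.9%, the annual plan 932/4036 = 23.1% → the Basic plan
(Neither sweeps every signup group, but the Basic plan has the higher pooled rate.)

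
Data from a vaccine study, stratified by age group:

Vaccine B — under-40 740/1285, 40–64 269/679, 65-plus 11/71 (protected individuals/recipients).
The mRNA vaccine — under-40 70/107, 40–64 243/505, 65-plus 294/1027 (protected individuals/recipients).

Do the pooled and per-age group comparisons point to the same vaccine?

Under-40: Vaccine B 740/1285 = 57.6%, the mRNA vaccine 70/107 = 65.4% → the mRNA vaccine
40–64: Vaccine B 269/679 = 39.6%, the mRNA vaccine 243/505 = 48.1% → the mRNA vaccine
65-plus: Vaccine B 11/71 = 15.5%, the mRNA vaccine 294/1027 = 28.6% → the mRNA vaccine
Overall: Vaccine B 1020/2035 = 50.1%, the mRNA vaccine 607/1639 = 37.0% → Vaccine B
The mRNA vaccine wins each age group but Vaccine B wins overall — the comparison reverses. The mRNA vaccine's recipients skew toward 65-plus, which has a lower base rate.

No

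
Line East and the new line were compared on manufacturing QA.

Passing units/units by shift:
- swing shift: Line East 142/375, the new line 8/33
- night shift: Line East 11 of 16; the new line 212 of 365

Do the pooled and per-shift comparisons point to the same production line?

No

Swing shift: Line East 142/375 = 37.9%, the new line 8/33 = 24.2% → Line East
Night shift: Line East 11/16 = 68.8%, the new line 212/365 = 58.1% → Line East
Overall: Line East 153/391 = 39.1%, the new line 220/398 = 55.3% → the new line
Line East wins each shift group but the new line wins overall — the comparison reverses. Line East's units skew toward swing shift, which has a lower base rate.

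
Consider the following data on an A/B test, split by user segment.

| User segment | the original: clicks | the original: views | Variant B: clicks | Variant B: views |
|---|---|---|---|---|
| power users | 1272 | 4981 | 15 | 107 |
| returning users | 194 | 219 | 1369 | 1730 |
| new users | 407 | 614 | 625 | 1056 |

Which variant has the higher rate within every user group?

Power users: the original 1272/4981 = 25.5%, Variant B 15/107 = 14.0% → the original
Returning users: the original 194/219 = 88.6%, Variant B 1369/1730 = 79.1% → the original
New users: the original 407/614 = 66.3%, Variant B 625/1056 = 59.2% → the original
The original has the higher rate in all 3 groups.

the original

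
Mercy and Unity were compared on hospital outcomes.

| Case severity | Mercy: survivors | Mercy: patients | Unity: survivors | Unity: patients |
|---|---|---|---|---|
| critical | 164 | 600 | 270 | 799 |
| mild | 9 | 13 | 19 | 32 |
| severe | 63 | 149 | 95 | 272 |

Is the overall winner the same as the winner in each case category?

No

Critical: Mercy 164/600 = 27.3%, Unity 270/799 = 33.8% → Unity
Mild: Mercy 9/13 = 69.2%, Unity 19/32 = 59.4% → Mercy
Severe: Mercy 63/149 = 42.3%, Unity 95/272 = 34.9% → Mercy
Overall: Mercy 236/762 = 31.0%, Unity 384/1103 = 34.8% → Unity
Neither sweeps: Mercy wins 2 of 3 groups, Unity wins 1. Unity wins overall but not every group — no Simpson reversal.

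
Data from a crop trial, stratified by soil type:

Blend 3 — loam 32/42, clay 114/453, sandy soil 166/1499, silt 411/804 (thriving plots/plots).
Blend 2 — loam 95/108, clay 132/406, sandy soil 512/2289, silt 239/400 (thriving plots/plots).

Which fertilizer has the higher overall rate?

Loam: Blend 3 32/42 = 76.2%, Blend 2 95/108 = 88.0% → Blend 2
Clay: Blend 3 114/453 = 25.2%, Blend 2 132/406 = 32.5% → Blend 2
Sandy soil: Blend 3 166/1499 = 11.1%, Blend 2 512/2289 = 22.4% → Blend 2
Silt: Blend 3 411/804 = 51.1%, Blend 2 239/400 = 59.8% → Blend 2
Overall: Blend 3 723/2798 = 25.8%, Blend 2 978/3203 = 30.5% → Blend 2

Blend 2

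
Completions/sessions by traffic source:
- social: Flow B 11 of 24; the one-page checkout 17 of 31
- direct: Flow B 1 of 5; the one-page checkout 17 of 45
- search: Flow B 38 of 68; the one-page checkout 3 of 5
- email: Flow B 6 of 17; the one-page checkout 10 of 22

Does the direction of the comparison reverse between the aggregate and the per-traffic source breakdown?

Yes

Social: Flow B 11/24 = 45.8%, the one-page checkout 17/31 = 54.8% → the one-page checkout
Direct: Flow B 1/5 = 20.0%, the one-page checkout 17/45 = 37.8% → the one-page checkout
Search: Flow B 38/68 = 55.9%, the one-page checkout 3/5 = 60.0% → the one-page checkout
Email: Flow B 6/17 = 35.3%, the one-page checkout 10/22 = 45.5% → the one-page checkout
Overall: Flow B 56/114 = 49.1%, the one-page checkout 47/103 = 45.6% → Flow B
The one-page checkout wins each traffic group but Flow B wins overall — the comparison reverses. The one-page checkout's sessions skew toward direct, which has a lower base rate.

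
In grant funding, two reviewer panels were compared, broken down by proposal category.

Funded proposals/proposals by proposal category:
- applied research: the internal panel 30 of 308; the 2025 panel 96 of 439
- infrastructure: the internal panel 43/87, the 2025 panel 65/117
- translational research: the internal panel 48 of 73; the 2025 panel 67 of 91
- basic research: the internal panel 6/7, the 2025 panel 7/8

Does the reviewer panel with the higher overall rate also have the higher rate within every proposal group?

Yes

Applied research: the internal panel 30/308 = 9.7%, the 2025 panel 96/439 = 21.9% → the 2025 panel
Infrastructure: the internal panel 43/87 = 49.4%, the 2025 panel 65/117 = 55.6% → the 2025 panel
Translational research: the internal panel 48/73 = 65.8%, the 2025 panel 67/91 = 73.6% → the 2025 panel
Basic research: the internal panel 6/7 = 85.7%, the 2025 panel 7/8 = 87.5% → the 2025 panel
Overall: the internal panel 127/475 = 26.7%, the 2025 panel 235/655 = 35.9% → the 2025 panel
The 2025 panel wins overall and in every proposal group — no reversal.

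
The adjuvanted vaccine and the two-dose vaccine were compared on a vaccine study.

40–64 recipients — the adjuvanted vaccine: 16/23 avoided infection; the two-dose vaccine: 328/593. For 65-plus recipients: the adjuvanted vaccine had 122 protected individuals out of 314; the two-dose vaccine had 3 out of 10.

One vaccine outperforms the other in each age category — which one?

the adjuvanted vaccine

40–64: the adjuvanted vaccine 16/23 = 69.6%, the two-dose vaccine 328/593 = 55.3% → the adjuvanted vaccine
65-plus: the adjuvanted vaccine 122/314 = 38.9%, the two-dose vaccine 3/10 = 30.0% → the adjuvanted vaccine
The adjuvanted vaccine has the higher rate in both groups.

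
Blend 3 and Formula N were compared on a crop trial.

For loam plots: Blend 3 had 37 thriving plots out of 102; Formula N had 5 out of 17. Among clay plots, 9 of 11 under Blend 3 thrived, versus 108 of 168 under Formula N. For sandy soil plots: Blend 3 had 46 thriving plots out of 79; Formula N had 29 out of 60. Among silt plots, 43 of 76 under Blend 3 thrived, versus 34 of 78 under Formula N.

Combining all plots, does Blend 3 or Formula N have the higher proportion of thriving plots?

Loam: Blend 3 37/102 = 36.3%, Formula N 5/17 = 29.4% → Blend 3
Clay: Blend 3 9/11 = 81.8%, Formula N 108/168 = 64.3% → Blend 3
Sandy soil: Blend 3 46/79 = 58.2%, Formula N 29/60 = 48.3% → Blend 3
Silt: Blend 3 43/76 = 56.6%, Formula N 34/78 = 43.6% → Blend 3
Overall: Blend 3 135/268 = 50.4%, Formula N 176/323 = 54.5% → Formula N
(Blend 3 wins every soil group but Formula N wins overall — Blend 3's plots skew toward the low-rate loam group.)

Formula N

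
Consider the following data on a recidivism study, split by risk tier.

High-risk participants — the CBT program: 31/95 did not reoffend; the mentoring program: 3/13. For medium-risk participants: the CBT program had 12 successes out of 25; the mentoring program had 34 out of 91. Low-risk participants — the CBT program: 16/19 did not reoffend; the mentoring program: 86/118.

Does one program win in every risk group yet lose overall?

High-risk: the CBT program 31/95 = 32.6%, the mentoring program 3/13 = 23.1% → the CBT program
Medium-risk: the CBT program 12/25 = 48.0%, the mentoring program 34/91 = 37.4% → the CBT program
Low-risk: the CBT program 16/19 = 84.2%, the mentoring program 86/118 = 72.9% → the CBT program
Overall: the CBT program 59/139 = 42.4%, the mentoring program 123/222 = 55.4% → the mentoring program
The CBT program wins each risk group but the mentoring program wins overall — the comparison reverses. The CBT program's participants skew toward high-risk, which has a lower base rate.

Yes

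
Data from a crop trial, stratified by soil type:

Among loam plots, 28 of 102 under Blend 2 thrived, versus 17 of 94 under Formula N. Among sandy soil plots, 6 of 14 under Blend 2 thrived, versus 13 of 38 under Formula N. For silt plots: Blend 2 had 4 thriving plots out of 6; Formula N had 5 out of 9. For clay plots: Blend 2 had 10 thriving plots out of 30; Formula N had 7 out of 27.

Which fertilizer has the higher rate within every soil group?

Loam: Blend 2 28/102 = 27.5%, Formula N 17/94 = 18.1% → Blend 2
Sandy soil: Blend 2 6/14 = 42.9%, Formula N 13/38 = 34.2% → Blend 2
Silt: Blend 2 4/6 = 66.7%, Formula N 5/9 = 55.6% → Blend 2
Clay: Blend 2 10/30 = 33.3%, Formula N 7/27 = 25.9% → Blend 2
Blend 2 has the higher rate in all 4 groups.

Blend 2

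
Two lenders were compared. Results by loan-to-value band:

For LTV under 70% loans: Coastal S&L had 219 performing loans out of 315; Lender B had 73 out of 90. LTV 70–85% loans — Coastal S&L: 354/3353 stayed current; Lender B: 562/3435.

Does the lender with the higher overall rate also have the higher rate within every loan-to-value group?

Yes

LTV under 70%: Coastal S&L 219/315 = 69.5%, Lender B 73/90 = 81.1% → Lender B
LTV 70–85%: Coastal S&L 354/3353 = 10.6%, Lender B 562/3435 = 16.4% → Lender B
Overall: Coastal S&L 573/3668 = 15.6%, Lender B 635/3525 = 18.0% → Lender B
Lender B wins overall and in every loan-to-value group — no reversal.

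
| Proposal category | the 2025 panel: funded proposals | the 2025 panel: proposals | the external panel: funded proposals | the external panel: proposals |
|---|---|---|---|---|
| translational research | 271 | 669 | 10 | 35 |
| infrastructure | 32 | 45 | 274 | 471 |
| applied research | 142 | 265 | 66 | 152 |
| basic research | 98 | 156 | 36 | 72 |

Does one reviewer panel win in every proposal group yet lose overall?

Yes

Translational research: the 2025 panel 271/669 = 40.5%, the external panel 10/35 = 28.6% → the 2025 panel
Infrastructure: the 2025 panel 32/45 = 71.1%, the external panel 274/471 = 58.2% → the 2025 panel
Applied research: the 2025 panel 142/265 = 53.6%, the external panel 66/152 = 43.4% → the 2025 panel
Basic research: the 2025 panel 98/156 = 62.8%, the external panel 36/72 = 50.0% → the 2025 panel
Overall: the 2025 panel 543/1135 = 47.8%, the external panel 386/730 = 52.9% → the external panel
The 2025 panel wins each proposal group but the external panel wins overall — the comparison reverses. The 2025 panel's proposals skew toward translational research, which has a lower base rate.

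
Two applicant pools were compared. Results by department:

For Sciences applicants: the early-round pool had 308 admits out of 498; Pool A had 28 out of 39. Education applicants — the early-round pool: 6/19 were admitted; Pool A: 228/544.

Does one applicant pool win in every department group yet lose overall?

Sciences: the early-round pool 308/498 = 61.8%, Pool A 28/39 = 71.8% → Pool A
Education: the early-round pool 6/19 = 31.6%, Pool A 228/544 = 41.9% → Pool A
Overall: the early-round pool 314/517 = 60.7%, Pool A 256/583 = 43.9% → the early-round pool
Pool A wins each department group but the early-round pool wins overall — the comparison reverses. Pool A's applicants skew toward Education, which has a lower base rate.

Yes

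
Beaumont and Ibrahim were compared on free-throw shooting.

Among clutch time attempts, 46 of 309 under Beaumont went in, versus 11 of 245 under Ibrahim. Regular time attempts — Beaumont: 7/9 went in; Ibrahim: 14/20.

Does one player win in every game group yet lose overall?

No

Clutch time: Beaumont 46/309 = 14.9%, Ibrahim 11/245 = 4.5% → Beaumont
Regular time: Beaumont 7/9 = 77.8%, Ibrahim 14/20 = 70.0% → Beaumont
Overall: Beaumont 53/318 = 16.7%, Ibrahim 25/265 = 9.4% → Beaumont
Beaumont wins overall and in every game group — no reversal.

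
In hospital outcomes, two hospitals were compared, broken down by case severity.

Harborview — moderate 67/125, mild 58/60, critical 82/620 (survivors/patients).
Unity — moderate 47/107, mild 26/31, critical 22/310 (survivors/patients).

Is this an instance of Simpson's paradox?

No

Moderate: Harborview 67/125 = 53.6%, Unity 47/107 = 43.9% → Harborview
Mild: Harborview 58/60 = 96.7%, Unity 26/31 = 83.9% → Harborview
Critical: Harborview 82/620 = 13.2%, Unity 22/310 = 7.1% → Harborview
Overall: Harborview 207/805 = 25.7%, Unity 95/448 = 21.2% → Harborview
Harborview wins overall and in every case group — no reversal.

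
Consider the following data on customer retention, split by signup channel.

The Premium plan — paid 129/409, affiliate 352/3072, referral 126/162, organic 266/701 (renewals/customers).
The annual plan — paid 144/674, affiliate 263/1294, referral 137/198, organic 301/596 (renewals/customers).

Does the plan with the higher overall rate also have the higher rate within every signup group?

No

Paid: the Premium plan 129/409 = 31.5%, the annual plan 144/674 = 21.4% → the Premium plan
Affiliate: the Premium plan 352/3072 = 11.5%, the annual plan 263/1294 = 20.3% → the annual plan
Referral: the Premium plan 126/162 = 77.8%, the annual plan 137/198 = 69.2% → the Premium plan
Organic: the Premium plan 266/701 = 37.9%, the annual plan 301/596 = 50.5% → the annual plan
Overall: the Premium plan 873/4344 = 20.1%, the annual plan 845/2762 = 30.6% → the annual plan
Neither sweeps: the Premium plan wins 2 of 4 groups, the annual plan wins 2. The annual plan wins overall but not every group — no Simpson reversal.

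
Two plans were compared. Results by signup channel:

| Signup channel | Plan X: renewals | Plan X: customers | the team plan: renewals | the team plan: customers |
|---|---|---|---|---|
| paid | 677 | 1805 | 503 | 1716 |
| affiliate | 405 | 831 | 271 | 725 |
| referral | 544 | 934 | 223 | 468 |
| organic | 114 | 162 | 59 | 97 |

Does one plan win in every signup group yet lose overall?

Paid: Plan X 677/1805 = 37.5%, the team plan 503/1716 = 29.3% → Plan X
Affiliate: Plan X 405/831 = 48.7%, the team plan 271/725 = 37.4% → Plan X
Referral: Plan X 544/934 = 58.2%, the team plan 223/468 = 47.6% → Plan X
Organic: Plan X 114/162 = 70.4%, the team plan 59/97 = 60.8% → Plan X
Overall: Plan X 1740/3732 = 46.6%, the team plan 1056/3006 = 35.1% → Plan X
Plan X wins overall and in every signup group — no reversal.

No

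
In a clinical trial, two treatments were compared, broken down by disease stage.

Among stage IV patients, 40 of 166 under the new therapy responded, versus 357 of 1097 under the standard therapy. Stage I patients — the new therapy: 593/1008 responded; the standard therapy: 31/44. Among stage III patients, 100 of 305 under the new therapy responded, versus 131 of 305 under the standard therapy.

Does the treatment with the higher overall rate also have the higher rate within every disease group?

No

Stage IV: the new therapy 40/166 = 24.1%, the standard therapy 357/1097 = 32.5% → the standard therapy
Stage I: the new therapy 593/1008 = 58.8%, the standard therapy 31/44 = 70.5% → the standard therapy
Stage III: the new therapy 100/305 = 32.8%, the standard therapy 131/305 = 43.0% → the standard therapy
Overall: the new therapy 733/1479 = 49.6%, the standard therapy 519/1446 = 35.9% → the new therapy
The standard therapy wins each disease group but the new therapy wins overall — the comparison reverses. The standard therapy's patients skew toward stage IV, which has a lower base rate.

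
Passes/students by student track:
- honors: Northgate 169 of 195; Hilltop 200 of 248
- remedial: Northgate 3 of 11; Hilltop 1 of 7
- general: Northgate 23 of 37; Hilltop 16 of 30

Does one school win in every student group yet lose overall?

Honors: Northgate 169/195 = 86.7%, Hilltop 200/248 = 80.6% → Northgate
Remedial: Northgate 3/11 = 27.3%, Hilltop 1/7 = 14.3% → Northgate
General: Northgate 23/37 = 62.2%, Hilltop 16/30 = 53.3% → Northgate
Overall: Northgate 195/243 = 80.2%, Hilltop 217/285 = 76.1% → Northgate
Northgate wins overall and in every student group — no reversal.

No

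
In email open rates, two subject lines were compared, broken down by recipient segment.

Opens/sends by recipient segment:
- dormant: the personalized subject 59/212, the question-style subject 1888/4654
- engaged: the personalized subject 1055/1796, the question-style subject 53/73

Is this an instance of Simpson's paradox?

Yes

Dormant: the personalized subject 59/212 = 27.8%, the question-style subject 1888/4654 = 40.6% → the question-style subject
Engaged: the personalized subject 1055/1796 = 58.7%, the question-style subject 53/73 = 72.6% → the question-style subject
Overall: the personalized subject 1114/2008 = 55.5%, the question-style subject 1941/4727 = 41.1% → the personalized subject
The question-style subject wins each recipient group but the personalized subject wins overall — the comparison reverses. The question-style subject's sends skew toward dormant, which has a lower base rate.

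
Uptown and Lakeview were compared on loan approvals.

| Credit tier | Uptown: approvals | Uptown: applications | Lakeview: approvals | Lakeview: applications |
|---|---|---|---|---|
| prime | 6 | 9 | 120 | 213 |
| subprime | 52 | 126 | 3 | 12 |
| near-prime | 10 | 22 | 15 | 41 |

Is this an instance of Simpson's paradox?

Yes

Prime: Uptown 6/9 = 66.7%, Lakeview 120/213 = 56.3% → Uptown
Subprime: Uptown 52/126 = 41.3%, Lakeview 3/12 = 25.0% → Uptown
Near-prime: Uptown 10/22 = 45.5%, Lakeview 15/41 = 36.6% → Uptown
Overall: Uptown 68/157 = 43.3%, Lakeview 138/266 = 51.9% → Lakeview
Uptown wins each credit group but Lakeview wins overall — the comparison reverses. Uptown's applications skew toward subprime, which has a lower base rate.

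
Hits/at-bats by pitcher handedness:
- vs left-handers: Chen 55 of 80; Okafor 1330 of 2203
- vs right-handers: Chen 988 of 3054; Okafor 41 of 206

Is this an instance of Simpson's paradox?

Vs left-handers: Chen 55/80 = 68.8%, Okafor 1330/2203 = 60.4% → Chen
Vs right-handers: Chen 988/3054 = 32.4%, Okafor 41/206 = 19.9% → Chen
Overall: Chen 1043/3134 = 33.3%, Okafor 1371/2409 = 56.9% → Okafor
Chen wins each pitcher group but Okafor wins overall — the comparison reverses. Chen's at-bats skew toward vs right-handers, which has a lower base rate.

Yes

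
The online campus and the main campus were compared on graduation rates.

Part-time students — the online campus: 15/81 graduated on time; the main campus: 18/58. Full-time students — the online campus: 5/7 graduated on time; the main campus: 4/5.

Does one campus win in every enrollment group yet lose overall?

Part-time: the online campus 15/81 = 18.5%, the main campus 18/58 = 31.0% → the main campus
Full-time: the online campus 5/7 = 71.4%, the main campus 4/5 = 80.0% → the main campus
Overall: the online campus 20/88 = 22.7%, the main campus 22/63 = 34.9% → the main campus
The main campus wins overall and in every enrollment group — no reversal.

No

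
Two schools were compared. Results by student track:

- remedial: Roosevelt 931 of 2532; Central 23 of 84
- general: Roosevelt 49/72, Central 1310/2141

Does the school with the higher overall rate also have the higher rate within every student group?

Remedial: Roosevelt 931/2532 = 36.8%, Central 23/84 = 27.4% → Roosevelt
General: Roosevelt 49/72 = 68.1%, Central 1310/2141 = 61.2% → Roosevelt
Overall: Roosevelt 980/2604 = 37.6%, Central 1333/2225 = 59.9% → Central
Roosevelt wins each student group but Central wins overall — the comparison reverses. Roosevelt's students skew toward remedial, which has a lower base rate.

No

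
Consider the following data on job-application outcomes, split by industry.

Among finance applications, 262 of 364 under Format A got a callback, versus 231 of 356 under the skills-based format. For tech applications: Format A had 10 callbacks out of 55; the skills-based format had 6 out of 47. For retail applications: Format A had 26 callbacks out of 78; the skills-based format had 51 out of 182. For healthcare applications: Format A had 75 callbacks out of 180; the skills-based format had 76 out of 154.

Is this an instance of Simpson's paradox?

Finance: Format A 262/364 = 72.0%, the skills-based format 231/356 = 64.9% → Format A
Tech: Format A 10/55 = 18.2%, the skills-based format 6/47 = 12.8% → Format A
Retail: Format A 26/78 = 33.3%, the skills-based format 51/182 = 28.0% → Format A
Healthcare: Format A 75/180 = 41.7%, the skills-based format 76/154 = 49.4% → the skills-based format
Overall: Format A 373/677 = 55.1%, the skills-based format 364/739 = 49.3% → Format A
Neither sweeps: Format A wins 3 of 4 groups, the skills-based format wins 1. Format A wins overall but not every group — no Simpson reversal.

No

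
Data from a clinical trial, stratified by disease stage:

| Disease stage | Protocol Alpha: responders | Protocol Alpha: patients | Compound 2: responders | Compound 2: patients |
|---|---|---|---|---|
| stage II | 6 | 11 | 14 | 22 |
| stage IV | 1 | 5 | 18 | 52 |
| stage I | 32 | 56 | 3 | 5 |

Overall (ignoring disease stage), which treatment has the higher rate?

Stage II: Protocol Alpha 6/11 = 54.5%, Compound 2 14/22 = 63.6% → Compound 2
Stage IV: Protocol Alpha 1/5 = 20.0%, Compound 2 18/52 = 34.6% → Compound 2
Stage I: Protocol Alpha 32/56 = 57.1%, Compound 2 3/5 = 60.0% → Compound 2
Overall: Protocol Alpha 39/72 = 54.2%, Compound 2 35/79 = 44.3% → Protocol Alpha
(Compound 2 wins every disease group but Protocol Alpha wins overall — Compound 2's patients skew toward the low-rate stage IV group.)

Protocol Alpha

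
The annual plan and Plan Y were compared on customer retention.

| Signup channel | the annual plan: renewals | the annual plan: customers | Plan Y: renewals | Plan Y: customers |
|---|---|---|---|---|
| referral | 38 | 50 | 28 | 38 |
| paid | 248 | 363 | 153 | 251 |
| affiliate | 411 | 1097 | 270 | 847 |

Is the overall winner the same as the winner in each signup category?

Yes

Referral: the annual plan 38/50 = 76.0%, Plan Y 28/38 = 73.7% → the annual plan
Paid: the annual plan 248/363 = 68.3%, Plan Y 153/251 = 61.0% → the annual plan
Affiliate: the annual plan 411/1097 = 37.5%, Plan Y 270/847 = 31.9% → the annual plan
Overall: the annual plan 697/1510 = 46.2%, Plan Y 451/1136 = 39.7% → the annual plan
The annual plan wins overall and in every signup group — no reversal.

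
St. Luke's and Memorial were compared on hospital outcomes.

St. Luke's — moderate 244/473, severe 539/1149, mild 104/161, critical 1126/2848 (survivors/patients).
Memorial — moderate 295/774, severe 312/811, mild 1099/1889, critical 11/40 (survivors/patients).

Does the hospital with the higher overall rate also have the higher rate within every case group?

No

Moderate: St. Luke's 244/473 = 51.6%, Memorial 295/774 = 38.1% → St. Luke's
Severe: St. Luke's 539/1149 = 46.9%, Memorial 312/811 = 38.5% → St. Luke's
Mild: St. Luke's 104/161 = 64.6%, Memorial 1099/1889 = 58.2% → St. Luke's
Critical: St. Luke's 1126/2848 = 39.5%, Memorial 11/40 = 27.5% → St. Luke's
Overall: St. Luke's 2013/4631 = 43.5%, Memorial 1717/3514 = 48.9% → Memorial
St. Luke's wins each case group but Memorial wins overall — the comparison reverses. St. Luke's's patients skew toward critical, which has a lower base rate.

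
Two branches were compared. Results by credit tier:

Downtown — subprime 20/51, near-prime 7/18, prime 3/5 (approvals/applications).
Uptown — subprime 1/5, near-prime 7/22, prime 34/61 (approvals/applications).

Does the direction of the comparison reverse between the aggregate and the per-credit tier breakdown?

Yes

Subprime: Downtown 20/51 = 39.2%, Uptown 1/5 = 20.0% → Downtown
Near-prime: Downtown 7/18 = 38.9%, Uptown 7/22 = 31.8% → Downtown
Prime: Downtown 3/5 = 60.0%, Uptown 34/61 = 55.7% → Downtown
Overall: Downtown 30/74 = 40.5%, Uptown 42/88 = 47.7% → Uptown
Downtown wins each credit group but Uptown wins overall — the comparison reverses. Downtown's applications skew toward subprime, which has a lower base rate.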